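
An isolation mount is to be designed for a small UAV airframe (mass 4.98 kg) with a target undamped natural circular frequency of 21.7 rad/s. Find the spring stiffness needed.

k = m·ω_n² = 4.98 × 21.70² = 4.98 × 470.9 = 2345 N/m.

2350 N/m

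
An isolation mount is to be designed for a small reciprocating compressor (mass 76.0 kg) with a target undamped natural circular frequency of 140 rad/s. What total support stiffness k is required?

1490000 N/m

k = m·ω_n² = 76.0 × 140.0² = 76.0 × 19600 = 1490000 N/m.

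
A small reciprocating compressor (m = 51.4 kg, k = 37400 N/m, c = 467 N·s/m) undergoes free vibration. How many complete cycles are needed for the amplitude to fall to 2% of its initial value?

4 cycles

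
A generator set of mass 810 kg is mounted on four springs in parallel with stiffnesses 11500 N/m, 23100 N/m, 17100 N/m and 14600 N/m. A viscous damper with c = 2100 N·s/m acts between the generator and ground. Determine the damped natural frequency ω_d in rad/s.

8.95 rad/s

Parallel springs add: k_eq = 11500 + 23100 + 17100 + 14600 = 66300 N/m.
ω_n = √(k_eq/m) = √(66300/810) = 9.047 rad/s.
Critical damping c_c = 2√(k_eq·m) = 2√(66300 × 810) = 14660 N·s/m, so ζ = c/c_c = 2100/14660 = 0.1433.
ω_d = ω_n√(1 − ζ²) = 9.047 × √(1 − 0.0205) = 8.954 rad/s.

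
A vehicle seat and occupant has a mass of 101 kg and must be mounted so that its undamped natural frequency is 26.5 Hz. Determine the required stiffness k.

ω_n = 2πf_n = 2π × 26.5 = 166.5 rad/s.
k = m·ω_n² = 101 × 166.5² = 101 × 27720 = 2800000 N/m.

2800000 N/m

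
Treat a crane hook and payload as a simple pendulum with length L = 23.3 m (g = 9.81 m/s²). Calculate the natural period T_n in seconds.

9.68 s

For a simple pendulum ω_n = √(g/L) = √(9.81/23.3) = √0.4210 = 0.6489 rad/s.
T_n = 2π/ω_n = 6.283/0.6489 = 9.683 s.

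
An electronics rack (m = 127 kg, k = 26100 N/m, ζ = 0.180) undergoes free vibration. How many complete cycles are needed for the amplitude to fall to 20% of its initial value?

2 cycles

Logarithmic decrement δ = 2πζ/√(1 − ζ²) = 2π × 0.1800/√(1 − 0.0324) = 1.150.
x_n/x₀ = e^(−nδ) ≤ 0.2; take ln: n ≥ ln(1/0.2)/δ = 1.609/1.150 = 1.400.
So 2 complete cycles are required.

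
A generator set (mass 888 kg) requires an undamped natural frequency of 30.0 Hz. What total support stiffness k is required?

31600000 N/m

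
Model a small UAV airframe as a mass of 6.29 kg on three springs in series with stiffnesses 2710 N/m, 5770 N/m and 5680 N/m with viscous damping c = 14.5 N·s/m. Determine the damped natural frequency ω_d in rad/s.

Series springs: 1/k_eq = 1/2710 + 1/5770 + 1/5680 = 0.0007184, so k_eq = 1392 N/m.
ω_n = √(k_eq/m) = √(1392/6.29) = 14.88 rad/s.
Critical damping c_c = 2√(k_eq·m) = 2√(1392 × 6.29) = 187.1 N·s/m, so ζ = c/c_c = 14.5/187.1 = 0.07748.
ω_d = ω_n√(1 − ζ²) = 14.88 × √(1 − 0.00600) = 14.83 rad/s.

14.8 rad/s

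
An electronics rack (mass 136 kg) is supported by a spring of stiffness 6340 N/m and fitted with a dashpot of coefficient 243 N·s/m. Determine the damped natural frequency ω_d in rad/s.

6.77 rad/s

ω_n = √(k/m) = √(6340/136) = 6.828 rad/s.
Critical damping c_c = 2√(k·m) = 2√(6340 × 136) = 1857 N·s/m, so ζ = c/c_c = 243/1857 = 0.1308.
ω_d = ω_n√(1 − ζ²) = 6.828 × √(1 − 0.0171) = 6.769 rad/s.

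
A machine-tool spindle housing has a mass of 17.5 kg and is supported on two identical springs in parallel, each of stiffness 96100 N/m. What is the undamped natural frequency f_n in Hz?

Parallel springs add: k_eq = 2 × 96100 = 192200 N/m.
ω_n = √(k_eq/m) = √(192200/17.5) = √10980 = 104.8 rad/s.
f_n = ω_n/(2π) = 104.8/6.283 = 16.68 Hz.

16.7 Hz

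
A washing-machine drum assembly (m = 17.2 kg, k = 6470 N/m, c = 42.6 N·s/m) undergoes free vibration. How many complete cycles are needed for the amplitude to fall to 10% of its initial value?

ζ = c/(2√(km)) = 42.6/(2√(6470 × 17.2)) = 42.6/667.2 = 0.06385.
Logarithmic decrement δ = 2πζ/√(1 − ζ²) = 2π × 0.06385/√(1 − 0.00408) = 0.4020.
x_n/x₀ = e^(−nδ) ≤ 0.1; take ln: n ≥ ln(1/0.1)/δ = 2.303/0.4020 = 5.728.
So 6 complete cycles are required.

6 cycles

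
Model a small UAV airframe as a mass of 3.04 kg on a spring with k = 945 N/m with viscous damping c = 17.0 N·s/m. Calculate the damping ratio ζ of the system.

0.159

ω_n = √(k/m) = √(945.0/3.04) = 17.63 rad/s.
Critical damping c_c = 2√(k·m) = 2√(945.0 × 3.04) = 107.2 N·s/m, so ζ = c/c_c = 17.0/107.2 = 0.1586.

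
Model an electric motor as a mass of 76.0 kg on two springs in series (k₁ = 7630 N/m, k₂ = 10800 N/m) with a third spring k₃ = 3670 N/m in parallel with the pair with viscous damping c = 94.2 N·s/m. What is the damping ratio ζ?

0.0599

Series pair: k_s = k₁k₂/(k₁+k₂) = (7630)(10800)/(7630 + 10800) = 4471 N/m. In parallel with k₃: k_eq = 4471 + 3670 = 8141 N/m.
ω_n = √(k_eq/m) = √(8141/76.0) = 10.35 rad/s.
Critical damping c_c = 2√(k_eq·m) = 2√(8141 × 76.0) = 1573 N·s/m, so ζ = c/c_c = 94.2/1573 = 0.05988.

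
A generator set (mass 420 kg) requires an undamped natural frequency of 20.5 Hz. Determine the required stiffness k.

6970000 N/m

ω_n = 2πf_n = 2π × 20.5 = 128.8 rad/s.
k = m·ω_n² = 420 × 128.8² = 420 × 16590 = 6968000 N/m.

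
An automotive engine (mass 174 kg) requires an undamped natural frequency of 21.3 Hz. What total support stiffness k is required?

ω_n = 2πf_n = 2π × 21.3 = 133.8 rad/s.
k = m·ω_n² = 174 × 133.8² = 174 × 17910 = 3117000 N/m.

3120000 N/m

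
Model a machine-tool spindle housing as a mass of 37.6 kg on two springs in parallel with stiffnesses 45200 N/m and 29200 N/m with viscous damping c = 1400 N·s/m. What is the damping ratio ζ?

0.419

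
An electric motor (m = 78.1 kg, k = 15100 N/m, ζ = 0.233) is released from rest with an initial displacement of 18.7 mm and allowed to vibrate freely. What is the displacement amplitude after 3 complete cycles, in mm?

Logarithmic decrement δ = 2πζ/√(1 − ζ²) = 2π × 0.2330/√(1 − 0.0543) = 1.505.
After n cycles, x_n/x₀ = e^(−nδ), so x_3 = 18.7 × e^(−3 × 1.505) = 18.7 × 0.01093 = 0.2044 mm.

0.204 mm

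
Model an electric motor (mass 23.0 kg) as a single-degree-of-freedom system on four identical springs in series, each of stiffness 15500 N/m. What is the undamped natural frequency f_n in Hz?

Series springs: 1/k_eq = 4/15500, so k_eq = 15500/4 = 3875 N/m.
ω_n = √(k_eq/m) = √(3875/23.0) = √168.5 = 12.98 rad/s.
f_n = ω_n/(2π) = 12.98/6.283 = 2.066 Hz.

2.07 Hz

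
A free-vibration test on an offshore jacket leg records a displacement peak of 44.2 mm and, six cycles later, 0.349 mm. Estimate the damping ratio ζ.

0.127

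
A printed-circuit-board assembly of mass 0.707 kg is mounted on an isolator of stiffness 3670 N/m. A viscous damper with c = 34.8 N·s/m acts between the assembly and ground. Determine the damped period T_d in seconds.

ω_n = √(k/m) = √(3670/0.707) = 72.05 rad/s.
Critical damping c_c = 2√(k·m) = 2√(3670 × 0.707) = 101.9 N·s/m, so ζ = c/c_c = 34.8/101.9 = 0.3416.
ω_d = ω_n√(1 − ζ²) = 72.05 × √(1 − 0.117) = 67.71 rad/s.
T_d = 2π/ω_d = 0.09279 s.

0.0928 s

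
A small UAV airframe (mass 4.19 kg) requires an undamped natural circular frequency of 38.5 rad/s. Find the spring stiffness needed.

6210 N/m

k = m·ω_n² = 4.19 × 38.50² = 4.19 × 1482 = 6211 N/m.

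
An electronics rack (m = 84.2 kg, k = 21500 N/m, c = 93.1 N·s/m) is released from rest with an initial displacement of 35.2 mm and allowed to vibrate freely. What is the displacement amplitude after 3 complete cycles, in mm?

18.3 mm

ζ = c/(2√(km)) = 93.1/(2√(21500 × 84.2)) = 93.1/2691 = 0.03460.
Logarithmic decrement δ = 2πζ/√(1 − ζ²) = 2π × 0.03460/√(1 − 0.00120) = 0.2175.
After n cycles, x_n/x₀ = e^(−nδ), so x_3 = 35.2 × e^(−3 × 0.2175) = 35.2 × 0.5207 = 18.33 mm.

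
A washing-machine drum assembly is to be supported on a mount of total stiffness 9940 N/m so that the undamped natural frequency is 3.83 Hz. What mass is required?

17.2 kg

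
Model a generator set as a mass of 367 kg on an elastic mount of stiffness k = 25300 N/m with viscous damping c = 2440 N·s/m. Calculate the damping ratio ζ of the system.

0.400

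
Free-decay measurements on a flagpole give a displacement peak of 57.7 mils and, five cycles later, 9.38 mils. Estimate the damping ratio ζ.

0.0577

Logarithmic decrement δ = (1/n)·ln(x₀/x_n) = (1/5)·ln(57.7/9.38) = (1/5)·ln(6.151) = 0.3633.
ζ = δ/√(4π² + δ²) = 0.3633/√(39.48 + 0.132) = 0.3633/6.294 = 0.05773.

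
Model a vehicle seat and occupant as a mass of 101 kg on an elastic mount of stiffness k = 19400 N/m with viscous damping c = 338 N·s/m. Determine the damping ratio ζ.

0.121

ω_n = √(k/m) = √(19400/101) = 13.86 rad/s.
Critical damping c_c = 2√(k·m) = 2√(19400 × 101) = 2800 N·s/m, so ζ = c/c_c = 338/2800 = 0.1207.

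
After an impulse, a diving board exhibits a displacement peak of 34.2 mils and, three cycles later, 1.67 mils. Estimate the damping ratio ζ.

Logarithmic decrement δ = (1/n)·ln(x₀/x_n) = (1/3)·ln(34.2/1.67) = (1/3)·ln(20.48) = 1.006.
ζ = δ/√(4π² + δ²) = 1.006/√(39.48 + 1.01) = 1.006/6.363 = 0.1582.

0.158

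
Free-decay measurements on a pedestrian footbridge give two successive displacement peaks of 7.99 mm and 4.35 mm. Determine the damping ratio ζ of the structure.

0.0963

Logarithmic decrement δ = (1/n)·ln(x₀/x_n) = (1/1)·ln(7.99/4.35) = (1/1)·ln(1.837) = 0.6080.
ζ = δ/√(4π² + δ²) = 0.6080/√(39.48 + 0.370) = 0.6080/6.313 = 0.09632.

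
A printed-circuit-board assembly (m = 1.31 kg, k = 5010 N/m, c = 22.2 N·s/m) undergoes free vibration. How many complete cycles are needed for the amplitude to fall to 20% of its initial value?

2 cycles

ζ = c/(2√(km)) = 22.2/(2√(5010 × 1.31)) = 22.2/162.0 = 0.1370.
Logarithmic decrement δ = 2πζ/√(1 − ζ²) = 2π × 0.1370/√(1 − 0.0188) = 0.8691.
x_n/x₀ = e^(−nδ) ≤ 0.2; take ln: n ≥ ln(1/0.2)/δ = 1.609/0.8691 = 1.852.
So 2 complete cycles are required.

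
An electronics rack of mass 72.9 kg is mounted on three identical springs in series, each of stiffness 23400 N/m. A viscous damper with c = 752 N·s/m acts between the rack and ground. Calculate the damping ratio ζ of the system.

0.499

Series springs: 1/k_eq = 3/23400, so k_eq = 23400/3 = 7800 N/m.
ω_n = √(k_eq/m) = √(7800/72.9) = 10.34 rad/s.
Critical damping c_c = 2√(k_eq·m) = 2√(7800 × 72.9) = 1508 N·s/m, so ζ = c/c_c = 752/1508 = 0.4986.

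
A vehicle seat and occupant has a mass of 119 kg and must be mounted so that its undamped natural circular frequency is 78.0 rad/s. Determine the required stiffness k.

724000 N/m

k = m·ω_n² = 119 × 78.00² = 119 × 6084 = 724000 N/m.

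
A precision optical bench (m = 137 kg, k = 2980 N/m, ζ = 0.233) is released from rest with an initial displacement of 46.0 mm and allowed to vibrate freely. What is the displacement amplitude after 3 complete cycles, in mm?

Logarithmic decrement δ = 2πζ/√(1 − ζ²) = 2π × 0.2330/√(1 − 0.0543) = 1.505.
After n cycles, x_n/x₀ = e^(−nδ), so x_3 = 46.0 × e^(−3 × 1.505) = 46.0 × 0.01093 = 0.5028 mm.

0.503 mm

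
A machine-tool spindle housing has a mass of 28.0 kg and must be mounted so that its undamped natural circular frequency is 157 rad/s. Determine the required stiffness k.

k = m·ω_n² = 28.0 × 157.0² = 28.0 × 24650 = 690200 N/m.

690000 N/m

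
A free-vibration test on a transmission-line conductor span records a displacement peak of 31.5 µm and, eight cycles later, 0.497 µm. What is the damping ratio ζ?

Logarithmic decrement δ = (1/n)·ln(x₀/x_n) = (1/8)·ln(31.5/0.497) = (1/8)·ln(63.38) = 0.5186.
ζ = δ/√(4π² + δ²) = 0.5186/√(39.48 + 0.269) = 0.5186/6.305 = 0.08226.

0.0823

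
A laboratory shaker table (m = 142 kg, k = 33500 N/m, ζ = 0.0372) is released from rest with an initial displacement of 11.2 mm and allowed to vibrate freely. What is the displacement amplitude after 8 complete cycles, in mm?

1.72 mm

Logarithmic decrement δ = 2πζ/√(1 − ζ²) = 2π × 0.03720/√(1 − 0.00138) = 0.2339.
After n cycles, x_n/x₀ = e^(−nδ), so x_8 = 11.2 × e^(−8 × 0.2339) = 11.2 × 0.1539 = 1.724 mm.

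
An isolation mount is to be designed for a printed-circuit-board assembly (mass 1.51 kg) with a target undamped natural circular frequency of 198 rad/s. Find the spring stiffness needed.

59200 N/m

k = m·ω_n² = 1.51 × 198.0² = 1.51 × 39200 = 59200 N/m.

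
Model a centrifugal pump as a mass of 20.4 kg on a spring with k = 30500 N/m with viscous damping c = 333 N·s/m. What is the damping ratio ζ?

0.211

ω_n = √(k/m) = √(30500/20.4) = 38.67 rad/s.
Critical damping c_c = 2√(k·m) = 2√(30500 × 20.4) = 1578 N·s/m, so ζ = c/c_c = 333/1578 = 0.2111.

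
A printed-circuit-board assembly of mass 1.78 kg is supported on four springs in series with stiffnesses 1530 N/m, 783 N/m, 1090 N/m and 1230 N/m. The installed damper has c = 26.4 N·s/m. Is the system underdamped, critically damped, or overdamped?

Series springs: 1/k_eq = 1/1530 + 1/783 + 1/1090 + 1/1230 = 0.003661, so k_eq = 273.1 N/m.
c_c = 2√(k_eq·m) = 44.10 N·s/m; ζ = c/c_c = 26.4/44.10 = 0.599.
Since ζ < 1 the system is underdamped.

underdamped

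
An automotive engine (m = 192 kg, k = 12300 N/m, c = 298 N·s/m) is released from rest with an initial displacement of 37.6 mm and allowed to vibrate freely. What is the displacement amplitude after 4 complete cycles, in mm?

3.25 mm

ζ = c/(2√(km)) = 298/(2√(12300 × 192)) = 298/3073 = 0.09696.
Logarithmic decrement δ = 2πζ/√(1 − ζ²) = 2π × 0.09696/√(1 − 0.00940) = 0.6121.
After n cycles, x_n/x₀ = e^(−nδ), so x_4 = 37.6 × e^(−4 × 0.6121) = 37.6 × 0.08644 = 3.250 mm.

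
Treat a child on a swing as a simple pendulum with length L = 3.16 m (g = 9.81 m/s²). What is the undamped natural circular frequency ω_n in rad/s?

For a simple pendulum ω_n = √(g/L) = √(9.81/3.16) = √3.104 = 1.762 rad/s.

1.76 rad/s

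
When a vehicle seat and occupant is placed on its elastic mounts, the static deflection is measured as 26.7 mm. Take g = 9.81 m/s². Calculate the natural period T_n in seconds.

0.328 s

ω_n = √(g/δ_st) = √(9.81/0.0267) = √367.4 = 19.17 rad/s.
T_n = 2π/ω_n = 6.283/19.17 = 0.3278 s.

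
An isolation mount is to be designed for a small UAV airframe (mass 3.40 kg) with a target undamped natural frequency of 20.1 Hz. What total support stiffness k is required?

ω_n = 2πf_n = 2π × 20.1 = 126.3 rad/s.
k = m·ω_n² = 3.40 × 126.3² = 3.40 × 15950 = 54230 N/m.

54200 N/m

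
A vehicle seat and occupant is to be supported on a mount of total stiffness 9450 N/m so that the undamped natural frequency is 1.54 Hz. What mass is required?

ω_n = 2πf_n = 2π × 1.54 = 9.676 rad/s.
m = k/ω_n² = 9450/9.676² = 9450/93.63 = 100.9 kg.

101 kg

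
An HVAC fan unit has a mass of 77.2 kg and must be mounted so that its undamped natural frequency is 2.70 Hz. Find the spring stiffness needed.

ω_n = 2πf_n = 2π × 2.70 = 16.96 rad/s.
k = m·ω_n² = 77.2 × 16.96² = 77.2 × 287.8 = 22220 N/m.

22200 N/m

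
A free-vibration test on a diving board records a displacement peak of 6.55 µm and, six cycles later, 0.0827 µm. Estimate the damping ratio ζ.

0.115

Logarithmic decrement δ = (1/n)·ln(x₀/x_n) = (1/6)·ln(6.55/0.0827) = (1/6)·ln(79.20) = 0.7287.
ζ = δ/√(4π² + δ²) = 0.7287/√(39.48 + 0.531) = 0.7287/6.325 = 0.1152.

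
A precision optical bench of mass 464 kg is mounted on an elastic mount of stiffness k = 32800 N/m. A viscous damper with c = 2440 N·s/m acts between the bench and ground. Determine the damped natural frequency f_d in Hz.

ω_n = √(k/m) = √(32800/464) = 8.408 rad/s.
Critical damping c_c = 2√(k·m) = 2√(32800 × 464) = 7802 N·s/m, so ζ = c/c_c = 2440/7802 = 0.3127.
ω_d = ω_n√(1 − ζ²) = 8.408 × √(1 − 0.0978) = 7.986 rad/s.
f_d = ω_d/(2π) = 1.271 Hz.

1.27 Hz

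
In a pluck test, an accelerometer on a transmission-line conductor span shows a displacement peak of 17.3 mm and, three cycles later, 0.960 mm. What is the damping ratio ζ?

0.152

Logarithmic decrement δ = (1/n)·ln(x₀/x_n) = (1/3)·ln(17.3/0.960) = (1/3)·ln(18.02) = 0.9638.
ζ = δ/√(4π² + δ²) = 0.9638/√(39.48 + 0.929) = 0.9638/6.357 = 0.1516.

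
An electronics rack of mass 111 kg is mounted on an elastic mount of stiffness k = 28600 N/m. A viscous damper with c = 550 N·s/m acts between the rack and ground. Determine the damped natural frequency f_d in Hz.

ω_n = √(k/m) = √(28600/111) = 16.05 rad/s.
Critical damping c_c = 2√(k·m) = 2√(28600 × 111) = 3563 N·s/m, so ζ = c/c_c = 550/3563 = 0.1543.
ω_d = ω_n√(1 − ζ²) = 16.05 × √(1 − 0.0238) = 15.86 rad/s.
f_d = ω_d/(2π) = 2.524 Hz.

2.52 Hz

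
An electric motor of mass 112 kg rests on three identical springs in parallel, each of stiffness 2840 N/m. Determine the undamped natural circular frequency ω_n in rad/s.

Parallel springs add: k_eq = 3 × 2840 = 8520 N/m.
ω_n = √(k_eq/m) = √(8520/112) = √76.07 = 8.722 rad/s.

8.72 rad/s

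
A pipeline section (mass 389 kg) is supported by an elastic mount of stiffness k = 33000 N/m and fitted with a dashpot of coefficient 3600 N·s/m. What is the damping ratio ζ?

ω_n = √(k/m) = √(33000/389) = 9.210 rad/s.
Critical damping c_c = 2√(k·m) = 2√(33000 × 389) = 7166 N·s/m, so ζ = c/c_c = 3600/7166 = 0.5024.

0.502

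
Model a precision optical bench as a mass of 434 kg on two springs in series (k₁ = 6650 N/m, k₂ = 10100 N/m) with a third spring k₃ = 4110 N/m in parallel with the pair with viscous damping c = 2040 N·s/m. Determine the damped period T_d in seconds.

Series pair: k_s = k₁k₂/(k₁+k₂) = (6650)(10100)/(6650 + 10100) = 4010 N/m. In parallel with k₃: k_eq = 4010 + 4110 = 8120 N/m.
ω_n = √(k_eq/m) = √(8120/434) = 4.325 rad/s.
Critical damping c_c = 2√(k_eq·m) = 2√(8120 × 434) = 3754 N·s/m, so ζ = c/c_c = 2040/3754 = 0.5434.
ω_d = ω_n√(1 − ζ²) = 4.325 × √(1 − 0.295) = 3.631 rad/s.
T_d = 2π/ω_d = 1.730 s.

1.73 s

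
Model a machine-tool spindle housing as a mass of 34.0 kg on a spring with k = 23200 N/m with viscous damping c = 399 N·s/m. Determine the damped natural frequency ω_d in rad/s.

ω_n = √(k/m) = √(23200/34.0) = 26.12 rad/s.
Critical damping c_c = 2√(k·m) = 2√(23200 × 34.0) = 1776 N·s/m, so ζ = c/c_c = 399/1776 = 0.2246.
ω_d = ω_n√(1 − ζ²) = 26.12 × √(1 − 0.0505) = 25.45 rad/s.

25.5 rad/s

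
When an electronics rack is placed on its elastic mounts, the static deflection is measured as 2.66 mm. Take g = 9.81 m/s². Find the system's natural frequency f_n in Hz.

ω_n = √(g/δ_st) = √(9.81/0.00266) = √3688 = 60.73 rad/s.
f_n = ω_n/(2π) = 60.73/6.283 = 9.665 Hz.

9.67 Hz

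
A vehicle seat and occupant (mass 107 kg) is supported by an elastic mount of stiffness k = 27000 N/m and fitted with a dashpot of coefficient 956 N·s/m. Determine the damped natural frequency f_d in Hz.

2.43 Hz

ω_n = √(k/m) = √(27000/107) = 15.89 rad/s.
Critical damping c_c = 2√(k·m) = 2√(27000 × 107) = 3399 N·s/m, so ζ = c/c_c = 956/3399 = 0.2812.
ω_d = ω_n√(1 − ζ²) = 15.89 × √(1 − 0.0791) = 15.24 rad/s.
f_d = ω_d/(2π) = 2.426 Hz.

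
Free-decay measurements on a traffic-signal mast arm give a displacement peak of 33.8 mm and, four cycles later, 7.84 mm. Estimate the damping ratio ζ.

0.0580

Logarithmic decrement δ = (1/n)·ln(x₀/x_n) = (1/4)·ln(33.8/7.84) = (1/4)·ln(4.311) = 0.3653.
ζ = δ/√(4π² + δ²) = 0.3653/√(39.48 + 0.133) = 0.3653/6.294 = 0.05804.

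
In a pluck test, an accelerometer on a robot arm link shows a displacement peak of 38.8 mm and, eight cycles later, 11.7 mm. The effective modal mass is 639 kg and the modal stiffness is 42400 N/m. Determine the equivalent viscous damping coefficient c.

Logarithmic decrement δ = (1/n)·ln(x₀/x_n) = (1/8)·ln(38.8/11.7) = (1/8)·ln(3.316) = 0.1499.
ζ = δ/√(4π² + δ²) = 0.1499/√(39.48 + 0.0225) = 0.1499/6.285 = 0.02384.
c = ζ · 2√(km) = 0.02384 × 2√(42400 × 639) = 0.02384 × 10410 = 248.2 N·s/m.

248 N·s/m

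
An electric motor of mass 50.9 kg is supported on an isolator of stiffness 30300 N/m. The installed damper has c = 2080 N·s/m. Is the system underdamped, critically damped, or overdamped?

underdamped

c_c = 2√(k·m) = 2484 N·s/m; ζ = c/c_c = 2080/2484 = 0.837.
Since ζ < 1 the system is underdamped.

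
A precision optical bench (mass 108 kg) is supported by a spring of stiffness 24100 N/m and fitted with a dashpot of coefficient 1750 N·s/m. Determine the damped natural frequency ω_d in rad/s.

ω_n = √(k/m) = √(24100/108) = 14.94 rad/s.
Critical damping c_c = 2√(k·m) = 2√(24100 × 108) = 3227 N·s/m, so ζ = c/c_c = 1750/3227 = 0.5424.
ω_d = ω_n√(1 − ζ²) = 14.94 × √(1 − 0.294) = 12.55 rad/s.

12.6 rad/s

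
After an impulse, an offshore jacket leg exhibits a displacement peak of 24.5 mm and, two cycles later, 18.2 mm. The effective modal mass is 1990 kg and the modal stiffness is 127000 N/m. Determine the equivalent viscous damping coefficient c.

752 N·s/m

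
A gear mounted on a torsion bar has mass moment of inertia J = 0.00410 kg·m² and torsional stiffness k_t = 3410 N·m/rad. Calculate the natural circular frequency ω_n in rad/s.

ω_n = √(k_t/J) = √(3410/0.00410) = √831700 = 912.0 rad/s.

912 rad/s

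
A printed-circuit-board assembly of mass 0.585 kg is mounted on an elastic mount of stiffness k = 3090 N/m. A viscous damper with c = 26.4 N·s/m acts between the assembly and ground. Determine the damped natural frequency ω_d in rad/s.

69.1 rad/s

ω_n = √(k/m) = √(3090/0.585) = 72.68 rad/s.
Critical damping c_c = 2√(k·m) = 2√(3090 × 0.585) = 85.03 N·s/m, so ζ = c/c_c = 26.4/85.03 = 0.3105.
ω_d = ω_n√(1 − ζ²) = 72.68 × √(1 − 0.0964) = 69.09 rad/s.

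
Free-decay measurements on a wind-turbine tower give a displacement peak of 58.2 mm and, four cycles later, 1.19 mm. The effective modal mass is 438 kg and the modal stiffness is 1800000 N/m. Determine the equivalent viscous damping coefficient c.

8590 N·s/m

Logarithmic decrement δ = (1/n)·ln(x₀/x_n) = (1/4)·ln(58.2/1.19) = (1/4)·ln(48.91) = 0.9725.
ζ = δ/√(4π² + δ²) = 0.9725/√(39.48 + 0.946) = 0.9725/6.358 = 0.1530.
c = ζ · 2√(km) = 0.1530 × 2√(1800000 × 438) = 0.1530 × 56160 = 8589 N·s/m.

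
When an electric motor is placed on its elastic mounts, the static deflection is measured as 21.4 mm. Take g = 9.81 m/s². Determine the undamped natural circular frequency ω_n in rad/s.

ω_n = √(g/δ_st) = √(9.81/0.0214) = √458.4 = 21.41 rad/s.

21.4 rad/s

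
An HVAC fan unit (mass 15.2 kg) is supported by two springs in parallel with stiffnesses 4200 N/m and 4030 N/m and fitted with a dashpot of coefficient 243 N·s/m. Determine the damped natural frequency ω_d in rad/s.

Parallel springs add: k_eq = 4200 + 4030 = 8230 N/m.
ω_n = √(k_eq/m) = √(8230/15.2) = 23.27 rad/s.
Critical damping c_c = 2√(k_eq·m) = 2√(8230 × 15.2) = 707.4 N·s/m, so ζ = c/c_c = 243/707.4 = 0.3435.
ω_d = ω_n√(1 − ζ²) = 23.27 × √(1 − 0.118) = 21.85 rad/s.

21.9 rad/s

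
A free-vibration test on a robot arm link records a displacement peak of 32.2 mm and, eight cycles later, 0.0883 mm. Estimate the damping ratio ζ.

0.117

Logarithmic decrement δ = (1/n)·ln(x₀/x_n) = (1/8)·ln(32.2/0.0883) = (1/8)·ln(364.7) = 0.7374.
ζ = δ/√(4π² + δ²) = 0.7374/√(39.48 + 0.544) = 0.7374/6.326 = 0.1166.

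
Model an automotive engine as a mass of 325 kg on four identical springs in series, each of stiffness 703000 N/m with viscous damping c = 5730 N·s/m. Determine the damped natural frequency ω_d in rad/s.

Series springs: 1/k_eq = 4/703000, so k_eq = 703000/4 = 175800 N/m.
ω_n = √(k_eq/m) = √(175800/325) = 23.25 rad/s.
Critical damping c_c = 2√(k_eq·m) = 2√(175800 × 325) = 15120 N·s/m, so ζ = c/c_c = 5730/15120 = 0.3791.
ω_d = ω_n√(1 − ζ²) = 23.25 × √(1 − 0.144) = 21.52 rad/s.

21.5 rad/s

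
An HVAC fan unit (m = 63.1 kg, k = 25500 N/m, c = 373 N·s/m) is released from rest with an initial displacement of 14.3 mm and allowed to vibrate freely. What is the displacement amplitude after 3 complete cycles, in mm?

ζ = c/(2√(km)) = 373/(2√(25500 × 63.1)) = 373/2537 = 0.1470.
Logarithmic decrement δ = 2πζ/√(1 − ζ²) = 2π × 0.1470/√(1 − 0.0216) = 0.9339.
After n cycles, x_n/x₀ = e^(−nδ), so x_3 = 14.3 × e^(−3 × 0.9339) = 14.3 × 0.06070 = 0.8680 mm.

0.868 mm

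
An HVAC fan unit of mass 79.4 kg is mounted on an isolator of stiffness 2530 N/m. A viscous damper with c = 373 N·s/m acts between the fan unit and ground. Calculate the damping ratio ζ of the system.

ω_n = √(k/m) = √(2530/79.4) = 5.645 rad/s.
Critical damping c_c = 2√(k·m) = 2√(2530 × 79.4) = 896.4 N·s/m, so ζ = c/c_c = 373/896.4 = 0.4161.

0.416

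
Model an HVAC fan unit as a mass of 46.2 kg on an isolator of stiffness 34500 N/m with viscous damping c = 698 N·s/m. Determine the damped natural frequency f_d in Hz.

ω_n = √(k/m) = √(34500/46.2) = 27.33 rad/s.
Critical damping c_c = 2√(k·m) = 2√(34500 × 46.2) = 2525 N·s/m, so ζ = c/c_c = 698/2525 = 0.2764.
ω_d = ω_n√(1 − ζ²) = 27.33 × √(1 − 0.0764) = 26.26 rad/s.
f_d = ω_d/(2π) = 4.180 Hz.

4.18 Hz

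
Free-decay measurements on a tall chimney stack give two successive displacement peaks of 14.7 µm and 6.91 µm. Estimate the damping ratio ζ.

0.119

Logarithmic decrement δ = (1/n)·ln(x₀/x_n) = (1/1)·ln(14.7/6.91) = (1/1)·ln(2.127) = 0.7549.
ζ = δ/√(4π² + δ²) = 0.7549/√(39.48 + 0.570) = 0.7549/6.328 = 0.1193.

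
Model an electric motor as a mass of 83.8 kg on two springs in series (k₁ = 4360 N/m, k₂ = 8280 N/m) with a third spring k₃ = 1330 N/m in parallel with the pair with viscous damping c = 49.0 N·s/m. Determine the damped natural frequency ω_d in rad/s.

Series pair: k_s = k₁k₂/(k₁+k₂) = (4360)(8280)/(4360 + 8280) = 2856 N/m. In parallel with k₃: k_eq = 2856 + 1330 = 4186 N/m.
ω_n = √(k_eq/m) = √(4186/83.8) = 7.068 rad/s.
Critical damping c_c = 2√(k_eq·m) = 2√(4186 × 83.8) = 1185 N·s/m, so ζ = c/c_c = 49.0/1185 = 0.04137.
ω_d = ω_n√(1 − ζ²) = 7.068 × √(1 − 0.00171) = 7.062 rad/s.

7.06 rad/s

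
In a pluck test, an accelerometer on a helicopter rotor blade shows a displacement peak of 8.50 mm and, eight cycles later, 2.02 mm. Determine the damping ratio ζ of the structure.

Logarithmic decrement δ = (1/n)·ln(x₀/x_n) = (1/8)·ln(8.50/2.02) = (1/8)·ln(4.208) = 0.1796.
ζ = δ/√(4π² + δ²) = 0.1796/√(39.48 + 0.0323) = 0.1796/6.286 = 0.02858.

0.0286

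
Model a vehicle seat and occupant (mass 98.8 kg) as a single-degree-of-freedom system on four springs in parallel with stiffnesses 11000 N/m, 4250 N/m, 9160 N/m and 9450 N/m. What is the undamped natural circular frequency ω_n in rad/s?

Parallel springs add: k_eq = 11000 + 4250 + 9160 + 9450 = 33860 N/m.
ω_n = √(k_eq/m) = √(33860/98.8) = √342.7 = 18.51 rad/s.

18.5 rad/s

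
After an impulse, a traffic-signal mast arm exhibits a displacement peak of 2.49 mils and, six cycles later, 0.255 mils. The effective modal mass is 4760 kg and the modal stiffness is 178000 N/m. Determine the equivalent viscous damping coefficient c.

3510 N·s/m

Logarithmic decrement δ = (1/n)·ln(x₀/x_n) = (1/6)·ln(2.49/0.255) = (1/6)·ln(9.765) = 0.3798.
ζ = δ/√(4π² + δ²) = 0.3798/√(39.48 + 0.144) = 0.3798/6.295 = 0.06034.
c = ζ · 2√(km) = 0.06034 × 2√(178000 × 4760) = 0.06034 × 58220 = 3513 N·s/m.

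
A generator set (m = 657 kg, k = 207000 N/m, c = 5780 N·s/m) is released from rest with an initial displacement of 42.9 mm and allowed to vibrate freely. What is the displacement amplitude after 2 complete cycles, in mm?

1.72 mm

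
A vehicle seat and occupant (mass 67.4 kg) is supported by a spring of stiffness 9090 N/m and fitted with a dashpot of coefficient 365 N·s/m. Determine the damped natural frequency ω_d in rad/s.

11.3 rad/s

ω_n = √(k/m) = √(9090/67.4) = 11.61 rad/s.
Critical damping c_c = 2√(k·m) = 2√(9090 × 67.4) = 1565 N·s/m, so ζ = c/c_c = 365/1565 = 0.2332.
ω_d = ω_n√(1 − ζ²) = 11.61 × √(1 − 0.0544) = 11.29 rad/s.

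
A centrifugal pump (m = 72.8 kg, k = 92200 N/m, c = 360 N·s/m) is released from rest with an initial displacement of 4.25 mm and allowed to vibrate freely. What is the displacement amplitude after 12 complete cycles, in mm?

0.0223 mm

ζ = c/(2√(km)) = 360/(2√(92200 × 72.8)) = 360/5182 = 0.06948.
Logarithmic decrement δ = 2πζ/√(1 − ζ²) = 2π × 0.06948/√(1 − 0.00483) = 0.4376.
After n cycles, x_n/x₀ = e^(−nδ), so x_12 = 4.25 × e^(−12 × 0.4376) = 4.25 × 0.005242 = 0.02228 mm.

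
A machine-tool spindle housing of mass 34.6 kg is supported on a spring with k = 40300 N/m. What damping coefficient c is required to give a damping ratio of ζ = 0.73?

1720 N·s/m

c_c = 2√(k·m) = 2√(40300 × 34.6) = 2362 N·s/m.
c = ζ·c_c = 0.73 × 2362 = 1724 N·s/m.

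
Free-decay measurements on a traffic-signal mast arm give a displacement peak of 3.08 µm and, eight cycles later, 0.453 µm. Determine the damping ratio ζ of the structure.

0.0381

Logarithmic decrement δ = (1/n)·ln(x₀/x_n) = (1/8)·ln(3.08/0.453) = (1/8)·ln(6.799) = 0.2396.
ζ = δ/√(4π² + δ²) = 0.2396/√(39.48 + 0.0574) = 0.2396/6.288 = 0.03811.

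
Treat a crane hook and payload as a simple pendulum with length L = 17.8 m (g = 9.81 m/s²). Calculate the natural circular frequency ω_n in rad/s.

0.742 rad/s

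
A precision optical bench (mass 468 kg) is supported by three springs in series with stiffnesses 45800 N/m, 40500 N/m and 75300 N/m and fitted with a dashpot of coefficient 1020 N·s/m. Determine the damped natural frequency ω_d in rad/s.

Series springs: 1/k_eq = 1/45800 + 1/40500 + 1/75300 = 5.981×10^-5, so k_eq = 16720 N/m.
ω_n = √(k_eq/m) = √(16720/468) = 5.977 rad/s.
Critical damping c_c = 2√(k_eq·m) = 2√(16720 × 468) = 5595 N·s/m, so ζ = c/c_c = 1020/5595 = 0.1823.
ω_d = ω_n√(1 − ζ²) = 5.977 × √(1 − 0.0332) = 5.877 rad/s.

5.88 rad/s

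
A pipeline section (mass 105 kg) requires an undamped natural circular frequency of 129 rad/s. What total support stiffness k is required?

k = m·ω_n² = 105 × 129.0² = 105 × 16640 = 1747000 N/m.

1750000 N/m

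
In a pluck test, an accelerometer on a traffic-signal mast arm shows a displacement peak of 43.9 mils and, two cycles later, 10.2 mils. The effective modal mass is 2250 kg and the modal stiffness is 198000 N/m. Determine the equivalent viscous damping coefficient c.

Logarithmic decrement δ = (1/n)·ln(x₀/x_n) = (1/2)·ln(43.9/10.2) = (1/2)·ln(4.304) = 0.7298.
ζ = δ/√(4π² + δ²) = 0.7298/√(39.48 + 0.533) = 0.7298/6.325 = 0.1154.
c = ζ · 2√(km) = 0.1154 × 2√(198000 × 2250) = 0.1154 × 42210 = 4870 N·s/m.

4870 N·s/m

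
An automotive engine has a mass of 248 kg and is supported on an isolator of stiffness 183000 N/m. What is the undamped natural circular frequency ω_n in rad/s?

ω_n = √(k/m) = √(183000/248) = √737.9 = 27.16 rad/s.

27.2 rad/s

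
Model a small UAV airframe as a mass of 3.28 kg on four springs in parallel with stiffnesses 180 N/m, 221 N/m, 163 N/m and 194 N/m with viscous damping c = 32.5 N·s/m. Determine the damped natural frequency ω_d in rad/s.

14.4 rad/s

Parallel springs add: k_eq = 180 + 221 + 163 + 194 = 758.0 N/m.
ω_n = √(k_eq/m) = √(758.0/3.28) = 15.20 rad/s.
Critical damping c_c = 2√(k_eq·m) = 2√(758.0 × 3.28) = 99.72 N·s/m, so ζ = c/c_c = 32.5/99.72 = 0.3259.
ω_d = ω_n√(1 − ζ²) = 15.20 × √(1 − 0.106) = 14.37 rad/s.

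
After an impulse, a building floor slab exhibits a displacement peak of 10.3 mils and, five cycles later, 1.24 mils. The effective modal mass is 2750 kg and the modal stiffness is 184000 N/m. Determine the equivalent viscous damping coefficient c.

3020 N·s/m

Logarithmic decrement δ = (1/n)·ln(x₀/x_n) = (1/5)·ln(10.3/1.24) = (1/5)·ln(8.306) = 0.4234.
ζ = δ/√(4π² + δ²) = 0.4234/√(39.48 + 0.179) = 0.4234/6.297 = 0.06723.
c = ζ · 2√(km) = 0.06723 × 2√(184000 × 2750) = 0.06723 × 44990 = 3025 N·s/m.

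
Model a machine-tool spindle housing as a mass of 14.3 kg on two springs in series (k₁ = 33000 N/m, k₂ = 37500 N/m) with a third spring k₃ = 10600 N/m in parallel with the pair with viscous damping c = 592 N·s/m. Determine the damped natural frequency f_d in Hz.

6.25 Hz

Series pair: k_s = k₁k₂/(k₁+k₂) = (33000)(37500)/(33000 + 37500) = 17550 N/m. In parallel with k₃: k_eq = 17550 + 10600 = 28150 N/m.
ω_n = √(k_eq/m) = √(28150/14.3) = 44.37 rad/s.
Critical damping c_c = 2√(k_eq·m) = 2√(28150 × 14.3) = 1269 N·s/m, so ζ = c/c_c = 592/1269 = 0.4665.
ω_d = ω_n√(1 − ζ²) = 44.37 × √(1 − 0.218) = 39.25 rad/s.
f_d = ω_d/(2π) = 6.246 Hz.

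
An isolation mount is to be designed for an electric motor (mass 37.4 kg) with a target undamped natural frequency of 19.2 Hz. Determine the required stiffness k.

544000 N/m

ω_n = 2πf_n = 2π × 19.2 = 120.6 rad/s.
k = m·ω_n² = 37.4 × 120.6² = 37.4 × 14550 = 544300 N/m.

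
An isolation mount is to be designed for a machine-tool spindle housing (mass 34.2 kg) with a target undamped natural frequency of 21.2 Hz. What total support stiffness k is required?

607000 N/m

ω_n = 2πf_n = 2π × 21.2 = 133.2 rad/s.
k = m·ω_n² = 34.2 × 133.2² = 34.2 × 17740 = 606800 N/m.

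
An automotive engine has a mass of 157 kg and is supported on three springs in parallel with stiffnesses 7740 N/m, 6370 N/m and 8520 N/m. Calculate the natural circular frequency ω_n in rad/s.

12.0 rad/s

Parallel springs add: k_eq = 7740 + 6370 + 8520 = 22630 N/m.
ω_n = √(k_eq/m) = √(22630/157) = √144.1 = 12.01 rad/s.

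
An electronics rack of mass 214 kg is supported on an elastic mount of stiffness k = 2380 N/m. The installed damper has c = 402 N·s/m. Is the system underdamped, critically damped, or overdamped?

underdamped

c_c = 2√(k·m) = 1427 N·s/m; ζ = c/c_c = 402/1427 = 0.282.
Since ζ < 1 the system is underdamped.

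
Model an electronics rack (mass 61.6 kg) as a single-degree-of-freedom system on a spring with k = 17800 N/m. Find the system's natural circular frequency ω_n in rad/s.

ω_n = √(k/m) = √(17800/61.6) = √289.0 = 17.00 rad/s.

17.0 rad/s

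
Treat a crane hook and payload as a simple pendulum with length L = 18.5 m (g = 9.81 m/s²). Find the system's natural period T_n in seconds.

8.63 s

For a simple pendulum ω_n = √(g/L) = √(9.81/18.5) = √0.5303 = 0.7282 rad/s.
T_n = 2π/ω_n = 6.283/0.7282 = 8.628 s.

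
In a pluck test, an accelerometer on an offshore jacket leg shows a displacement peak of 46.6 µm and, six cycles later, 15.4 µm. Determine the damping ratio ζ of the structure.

Logarithmic decrement δ = (1/n)·ln(x₀/x_n) = (1/6)·ln(46.6/15.4) = (1/6)·ln(3.026) = 0.1845.
ζ = δ/√(4π² + δ²) = 0.1845/√(39.48 + 0.0341) = 0.1845/6.286 = 0.02936.

0.0294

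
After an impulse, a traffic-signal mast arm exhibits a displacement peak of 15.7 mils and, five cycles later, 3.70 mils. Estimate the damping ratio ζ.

0.0460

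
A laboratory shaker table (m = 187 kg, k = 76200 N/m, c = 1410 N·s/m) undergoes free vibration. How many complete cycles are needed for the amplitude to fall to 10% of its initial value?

ζ = c/(2√(km)) = 1410/(2√(76200 × 187)) = 1410/7550 = 0.1868.
Logarithmic decrement δ = 2πζ/√(1 − ζ²) = 2π × 0.1868/√(1 − 0.0349) = 1.194.
x_n/x₀ = e^(−nδ) ≤ 0.1; take ln: n ≥ ln(1/0.1)/δ = 2.303/1.194 = 1.928.
So 2 complete cycles are required.

2 cycles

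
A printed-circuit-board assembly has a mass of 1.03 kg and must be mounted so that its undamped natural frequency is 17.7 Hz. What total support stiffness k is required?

12700 N/m

ω_n = 2πf_n = 2π × 17.7 = 111.2 rad/s.
k = m·ω_n² = 1.03 × 111.2² = 1.03 × 12370 = 12740 N/m.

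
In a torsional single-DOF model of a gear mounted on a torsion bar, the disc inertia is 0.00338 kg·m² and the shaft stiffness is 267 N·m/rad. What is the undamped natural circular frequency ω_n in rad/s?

ω_n = √(k_t/J) = √(267/0.00338) = √78990 = 281.1 rad/s.

281 rad/s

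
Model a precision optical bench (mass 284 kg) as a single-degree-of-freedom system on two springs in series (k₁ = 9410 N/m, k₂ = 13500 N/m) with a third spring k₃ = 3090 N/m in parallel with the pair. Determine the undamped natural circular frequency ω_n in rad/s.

Series pair: k_s = k₁k₂/(k₁+k₂) = (9410)(13500)/(9410 + 13500) = 5545 N/m. In parallel with k₃: k_eq = 5545 + 3090 = 8635 N/m.
ω_n = √(k_eq/m) = √(8635/284) = √30.40 = 5.514 rad/s.

5.51 rad/s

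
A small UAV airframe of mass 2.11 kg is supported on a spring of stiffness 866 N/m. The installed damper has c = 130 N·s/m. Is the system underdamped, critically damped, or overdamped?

overdamped

c_c = 2√(k·m) = 85.49 N·s/m; ζ = c/c_c = 130/85.49 = 1.52.
Since ζ > 1 the system is overdamped.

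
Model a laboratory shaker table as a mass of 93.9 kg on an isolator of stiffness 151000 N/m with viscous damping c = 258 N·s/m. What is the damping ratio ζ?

0.0343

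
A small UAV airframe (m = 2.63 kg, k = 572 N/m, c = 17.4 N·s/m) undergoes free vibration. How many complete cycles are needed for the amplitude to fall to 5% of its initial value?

3 cycles

ζ = c/(2√(km)) = 17.4/(2√(572 × 2.63)) = 17.4/77.57 = 0.2243.
Logarithmic decrement δ = 2πζ/√(1 − ζ²) = 2π × 0.2243/√(1 − 0.0503) = 1.446.
x_n/x₀ = e^(−nδ) ≤ 0.05; take ln: n ≥ ln(1/0.05)/δ = 2.996/1.446 = 2.071.
So 3 complete cycles are required.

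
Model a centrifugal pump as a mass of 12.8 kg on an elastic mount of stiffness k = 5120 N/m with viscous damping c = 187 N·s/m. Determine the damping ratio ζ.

ω_n = √(k/m) = √(5120/12.8) = 20.00 rad/s.
Critical damping c_c = 2√(k·m) = 2√(5120 × 12.8) = 512.0 N·s/m, so ζ = c/c_c = 187/512.0 = 0.3652.

0.365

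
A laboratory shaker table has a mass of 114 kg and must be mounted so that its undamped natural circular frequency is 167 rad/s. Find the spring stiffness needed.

3180000 N/m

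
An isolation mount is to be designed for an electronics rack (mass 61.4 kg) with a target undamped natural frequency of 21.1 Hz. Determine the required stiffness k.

ω_n = 2πf_n = 2π × 21.1 = 132.6 rad/s.
k = m·ω_n² = 61.4 × 132.6² = 61.4 × 17580 = 1079000 N/m.

1080000 N/m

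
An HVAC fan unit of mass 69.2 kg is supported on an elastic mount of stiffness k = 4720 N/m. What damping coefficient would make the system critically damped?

1140 N·s/m

c_c = 2√(k·m) = 2√(4720 × 69.2) = 2 × 571.5 = 1143 N·s/m.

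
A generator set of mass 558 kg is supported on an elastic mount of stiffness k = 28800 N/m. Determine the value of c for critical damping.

8020 N·s/m

c_c = 2√(k·m) = 2√(28800 × 558) = 2 × 4009 = 8018 N·s/m.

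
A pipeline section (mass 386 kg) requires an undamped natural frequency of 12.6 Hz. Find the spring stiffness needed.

ω_n = 2πf_n = 2π × 12.6 = 79.17 rad/s.
k = m·ω_n² = 386 × 79.17² = 386 × 6268 = 2419000 N/m.

2420000 N/m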